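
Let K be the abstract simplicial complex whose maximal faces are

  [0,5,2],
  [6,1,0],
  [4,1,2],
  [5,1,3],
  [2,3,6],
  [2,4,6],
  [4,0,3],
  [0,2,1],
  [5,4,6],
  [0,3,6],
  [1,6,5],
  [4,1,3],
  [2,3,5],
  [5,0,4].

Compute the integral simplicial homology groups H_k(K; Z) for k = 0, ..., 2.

Order the vertices as 0 < 1 < 2 < 3 < 4 < 5 < 6. Listing each simplex with vertices in this order, K has dimension 2 with simplices:

  0-simplices (7): [0], [1], [2], [3], [4], [5], [6]
  1-simplices (21): [0,1], [0,2], [0,3], [0,4], [0,5], [0,6], [1,2], [1,3], [1,4], [1,5], [1,6], [2,3], [2,4], [2,5], [2,6], [3,4], [3,5], [3,6], [4,5], [4,6], [5,6]
  2-simplices (14): [0,1,2], [0,1,6], [0,2,5], [0,3,4], [0,3,6], [0,4,5], [1,2,4], [1,3,4], [1,3,5], [1,5,6], [2,3,5], [2,3,6], [2,4,6], [4,5,6]

giving chain groups C_0 ≅ Z^7, C_1 ≅ Z^21, C_2 ≅ Z^14.

The boundary map ∂_1: C_1 → C_0 sends each edge [p,q] (with p < q) to q − p. For instance
  ∂[1,5] = [5] − [1].
This gives a 7×21 integer matrix of rank 6; reducing to Smith normal form yields diagonal entries (1,1,1,1,1,1).

∂_2: C_2 → C_1 sends each 2-simplex [p,q,r] to [q,r] − [p,r] + [p,q]. For instance
  ∂[0,1,6] = [1,6] − [0,6] + [0,1],
  ∂[0,1,2] = [1,2] − [0,2] + [0,1].
As a 21×14 matrix over Z this has rank 13, with invariant factors (1,1,1,1,1,1,1,1,1,1,1,1,1).

Computing H_k = (kernel of ∂_k) / (image of ∂_{k+1}):

  H_0: rank C_0 − rank ∂_1 = 7 − 6 = 1, and the invariant factors of ∂_1 are all 1, so H_0 = Z.
  H_1: rank ker ∂_1 − rank ∂_2 = (21 − 6) − 13 = 2, and the invariant factors of ∂_2 are all 1, so H_1 = Z^2.
  H_2: rank ker ∂_2 − rank ∂_3 = (14 − 13) − 0 = 1, and there is no ∂_3, so H_2 = Z.

H_0 ≅ Z,  H_1 ≅ Z^2,  H_2 ≅ Z.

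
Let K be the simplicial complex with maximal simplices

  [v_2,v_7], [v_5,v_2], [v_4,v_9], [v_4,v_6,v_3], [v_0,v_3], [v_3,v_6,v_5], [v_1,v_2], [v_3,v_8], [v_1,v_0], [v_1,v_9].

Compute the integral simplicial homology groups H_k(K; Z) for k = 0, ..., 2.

K has 10 vertices, 13 edges, 2 triangles.
rank ∂_0 = 0, rank ∂_1 = 9 ⇒ b_0 = 10 − 0 − 9 = 1; all invariant factors of ∂_1 are 1 so no torsion. So H_0 ≅ Z.
rank ∂_1 = 9, rank ∂_2 = 2 ⇒ b_1 = 13 − 9 − 2 = 2; all invariant factors of ∂_2 are 1 so no torsion. So H_1 ≅ Z^2.
rank ∂_2 = 2, rank ∂_3 = 0 ⇒ b_2 = 2 − 2 − 0 = 0. So H_2 ≅ 0.

H_0 ≅ Z,  H_1 ≅ Z^2,  H_2 = 0.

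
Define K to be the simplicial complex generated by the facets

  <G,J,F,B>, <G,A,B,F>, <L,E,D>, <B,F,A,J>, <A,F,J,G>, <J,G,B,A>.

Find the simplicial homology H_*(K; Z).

Order the vertices as A < B < D < E < F < G < J < L. Listing each simplex with vertices in this order, K has dimension 3 with simplices:

  0-simplices (8): A, B, D, E, F, G, J, L
  1-simplices (13): AB, AF, AG, AJ, BF, BG, BJ, DE, DL, EL, FG, FJ, GJ
  2-simplices (11): ABF, ABG, ABJ, AFG, AFJ, AGJ, BFG, BFJ, BGJ, DEL, FGJ
  3-simplices (5): ABFG, ABFJ, ABGJ, AFGJ, BFGJ

so the chain groups are C_0 ≅ Z^8, C_1 ≅ Z^13, C_2 ≅ Z^11, C_3 ≅ Z^5.

∂_1: C_1 → C_0 is given by ∂[p,q] = [q] − [p]. For instance
  ∂FJ = J − F.
As a 8×13 matrix over Z this has rank 6, with invariant factors (1,1,1,1,1,1).

Boundary ∂_2: C_2 → C_1 sends each 2-simplex [p,q,r] to [q,r] − [p,r] + [p,q]. For instance
  ∂BFJ = FJ − BJ + BF,
  ∂AGJ = GJ − AJ + AG.
The 13×11 boundary matrix has rank 7 and Smith normal form diag(1,1,1,1,1,1,1).

The boundary map ∂_3: C_3 → C_2 sends each 3-simplex σ to the alternating sum Σ_i (−1)^i (σ with its i-th vertex removed). For instance
  ∂ABGJ = BGJ − AGJ + ABJ − ABG,
  ∂AFGJ = FGJ − AGJ + AFJ − AFG.
As a 11×5 matrix over Z this has rank 4, with invariant factors (1,1,1,1).

Reading off H_k = ker ∂_k / im ∂_{k+1}:

  H_0: rank C_0 − rank ∂_1 = 8 − 6 = 2, and the invariant factors of ∂_1 are all 1, so H_0 ≅ Z^2.
  H_1: rank ker ∂_1 − rank ∂_2 = (13 − 6) − 7 = 0, and the invariant factors of ∂_2 are all 1, so H_1 ≅ 0.
  H_2: rank ker ∂_2 − rank ∂_3 = (11 − 7) − 4 = 0, and the invariant factors of ∂_3 are all 1, so H_2 ≅ 0.
  H_3: rank ker ∂_3 − rank ∂_4 = (5 − 4) − 0 = 1, and there is no ∂_4, so H_3 ≅ Z.

H_0 ≅ Z^2,  H_1 = 0,  H_2 = 0,  H_3 ≅ Z.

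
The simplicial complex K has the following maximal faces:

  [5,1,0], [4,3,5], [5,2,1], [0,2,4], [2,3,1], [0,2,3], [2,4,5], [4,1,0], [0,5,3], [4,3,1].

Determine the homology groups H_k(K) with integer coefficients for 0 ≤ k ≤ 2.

H_0 ≅ Z,  H_1 ≅ Z/2Z,  H_2 = 0.

Take the total order 0 < 1 < 2 < 3 < 4 < 5 on the vertex set. Then K (dimension 2) consists of the simplices:

  0-simplices (6): [0], [1], [2], [3], [4], [5]
  1-simplices (15): [0,1], [0,2], [0,3], [0,4], [0,5], [1,2], [1,3], [1,4], [1,5], [2,3], [2,4], [2,5], [3,4], [3,5], [4,5]
  2-simplices (10): [0,1,4], [0,1,5], [0,2,3], [0,2,4], [0,3,5], [1,2,3], [1,2,5], [1,3,4], [2,4,5], [3,4,5]

so the chain groups are C_0 ≅ Z^6, C_1 ≅ Z^15, C_2 ≅ Z^10.

Boundary ∂_1: C_1 → C_0 maps an edge to its endpoints' difference, ∂[p,q] = q − p.
The resulting 6×15 matrix has rank 5, and its Smith normal form has invariant factors (1,1,1,1,1).

∂_2: C_2 → C_1 sends each 2-simplex [p,q,r] to [q,r] − [p,r] + [p,q]. For instance
  ∂[0,1,4] = [1,4] − [0,4] + [0,1],
  ∂[0,2,3] = [2,3] − [0,3] + [0,2].
As a 15×10 matrix over Z this has rank 10, with invariant factors (1,1,1,1,1,1,1,1,1,2).

Reading off H_k = ker ∂_k / im ∂_{k+1}:

  H_0: rank C_0 − rank ∂_1 = 6 − 5 = 1, and the invariant factors of ∂_1 are all 1, so H_0 ≅ Z.
  H_1: rank ker ∂_1 − rank ∂_2 = (15 − 5) − 10 = 0, and ∂_2 has invariant factor 2 > 1, so H_1 ≅ Z/2Z.
  H_2: rank ker ∂_2 − rank ∂_3 = (10 − 10) − 0 = 0, and there is no ∂_3, so H_2 ≅ 0.

(K is a triangulation of the real projective plane RP^2.)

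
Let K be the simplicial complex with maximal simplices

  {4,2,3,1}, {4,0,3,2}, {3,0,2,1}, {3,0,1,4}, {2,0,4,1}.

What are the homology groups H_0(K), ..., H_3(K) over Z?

Take the total order 0 < 1 < 2 < 3 < 4 on the vertex set. Then K (dimension 3) consists of the simplices:

  0-simplices (5): [0], [1], [2], [3], [4]
  1-simplices (10): [0,1], [0,2], [0,3], [0,4], [1,2], [1,3], [1,4], [2,3], [2,4], [3,4]
  2-simplices (10): [0,1,2], [0,1,3], [0,1,4], [0,2,3], [0,2,4], [0,3,4], [1,2,3], [1,2,4], [1,3,4], [2,3,4]
  3-simplices (5): [0,1,2,3], [0,1,2,4], [0,1,3,4], [0,2,3,4], [1,2,3,4]

Hence C_0 ≅ Z^5, C_1 ≅ Z^10, C_2 ≅ Z^10, C_3 ≅ Z^5.

The boundary map ∂_1: C_1 → C_0 sends each edge [p,q] (with p < q) to q − p. For instance
  ∂[0,1] = [1] − [0].
As a 5×10 matrix over Z this has rank 4, with invariant factors (1,1,1,1).

∂_2: C_2 → C_1 maps a triangle to the signed sum of its edges. For instance
  ∂[0,1,4] = [1,4] − [0,4] + [0,1],
  ∂[0,1,2] = [1,2] − [0,2] + [0,1].
As a 10×10 matrix over Z this has rank 6, with invariant factors (1,1,1,1,1,1).

The boundary map ∂_3: C_3 → C_2 sends each 3-simplex σ to the alternating sum Σ_i (−1)^i (σ with its i-th vertex removed). For instance
  ∂[1,2,3,4] = [2,3,4] − [1,3,4] + [1,2,4] − [1,2,3],
  ∂[0,1,3,4] = [1,3,4] − [0,3,4] + [0,1,4] − [0,1,3].
As a 10×5 matrix over Z this has rank 4, with invariant factors (1,1,1,1).

From H_k ≅ ker(∂_k) / im(∂_{k+1}) we obtain:

  H_0: rank C_0 − rank ∂_1 = 5 − 4 = 1, and the invariant factors of ∂_1 are all 1, so H_0 ≅ Z.
  H_1: rank ker ∂_1 − rank ∂_2 = (10 − 4) − 6 = 0, and the invariant factors of ∂_2 are all 1, so H_1 ≅ 0.
  H_2: rank ker ∂_2 − rank ∂_3 = (10 − 6) − 4 = 0, and the invariant factors of ∂_3 are all 1, so H_2 ≅ 0.
  H_3: rank ker ∂_3 − rank ∂_4 = (5 − 4) − 0 = 1, and there is no ∂_4, so H_3 ≅ Z.

(K is a triangulation of the 3-sphere S^3.)

H_0 ≅ Z,  H_1 = 0,  H_2 = 0,  H_3 ≅ Z.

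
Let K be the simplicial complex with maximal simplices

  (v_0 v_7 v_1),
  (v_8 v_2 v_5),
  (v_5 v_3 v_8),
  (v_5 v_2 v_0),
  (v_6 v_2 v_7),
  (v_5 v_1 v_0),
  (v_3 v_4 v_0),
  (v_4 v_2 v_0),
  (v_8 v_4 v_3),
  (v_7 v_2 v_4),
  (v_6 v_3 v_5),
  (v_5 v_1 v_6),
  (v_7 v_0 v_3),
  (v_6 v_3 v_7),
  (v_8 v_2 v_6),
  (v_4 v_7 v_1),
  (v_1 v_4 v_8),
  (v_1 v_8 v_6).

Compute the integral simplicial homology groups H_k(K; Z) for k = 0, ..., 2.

H_0 ≅ Z,  H_1 ≅ Z ⊕ Z/2,  H_2 = 0.

Order the vertices as v_0 < v_1 < v_2 < v_3 < v_4 < v_5 < v_6 < v_7 < v_8. Listing each simplex with vertices in this order, K has dimension 2 with simplices:

  0-simplices (9): [v_0], [v_1], [v_2], [v_3], [v_4], [v_5], [v_6], [v_7], [v_8]
  1-simplices (27): (27 of them)
  2-simplices (18): (18 of them)

Hence C_0 ≅ Z^9, C_1 ≅ Z^27, C_2 ≅ Z^18.

Boundary ∂_1: C_1 → C_0 maps an edge to its endpoints' difference, ∂[p,q] = q − p. For instance
  ∂[v_5,v_6] = [v_6] − [v_5].
The resulting 9×27 matrix has rank 8, and its Smith normal form has invariant factors (1,1,1,1,1,1,1,1).

∂_2: C_2 → C_1 maps a triangle to the signed sum of its edges. For instance
  ∂[v_3,v_4,v_8] = [v_4,v_8] − [v_3,v_8] + [v_3,v_4],
  ∂[v_2,v_6,v_8] = [v_6,v_8] − [v_2,v_8] + [v_2,v_6].
This gives a 27×18 integer matrix of rank 18; reducing to Smith normal form yields diagonal entries (1,1,1,1,1,1,1,1,1,1,1,1,1,1,1,1,1,2).

Reading off H_k = ker ∂_k / im ∂_{k+1}:

  H_0: rank C_0 − rank ∂_1 = 9 − 8 = 1, and the invariant factors of ∂_1 are all 1, so H_0 ≅ Z.
  H_1: rank ker ∂_1 − rank ∂_2 = (27 − 8) − 18 = 1, and ∂_2 has invariant factor 2 > 1, so H_1 ≅ Z ⊕ Z/2.
  H_2: rank ker ∂_2 − rank ∂_3 = (18 − 18) − 0 = 0, and there is no ∂_3, so H_2 ≅ 0.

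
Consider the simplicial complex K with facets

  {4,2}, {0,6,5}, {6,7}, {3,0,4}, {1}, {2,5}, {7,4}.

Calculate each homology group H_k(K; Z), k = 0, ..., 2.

K has 8 vertices, 10 edges, 2 triangles.
rank ∂_0 = 0, rank ∂_1 = 6 ⇒ b_0 = 8 − 0 − 6 = 2; all invariant factors of ∂_1 are 1 so no torsion. So H_0 = Z^2.
rank ∂_1 = 6, rank ∂_2 = 2 ⇒ b_1 = 10 − 6 − 2 = 2; all invariant factors of ∂_2 are 1 so no torsion. So H_1 = Z^2.
rank ∂_2 = 2, rank ∂_3 = 0 ⇒ b_2 = 2 − 2 − 0 = 0. So H_2 = 0.

H_0 ≅ Z^2,  H_1 ≅ Z^2,  H_2 = 0.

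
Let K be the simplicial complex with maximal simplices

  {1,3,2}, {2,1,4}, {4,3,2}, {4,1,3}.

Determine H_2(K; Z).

Take the total order 1 < 2 < 3 < 4 on the vertex set. Then K (dimension 2) consists of the simplices:

  0-simplices (4): [1], [2], [3], [4]
  1-simplices (6): [1,2], [1,3], [1,4], [2,3], [2,4], [3,4]
  2-simplices (4): [1,2,3], [1,2,4], [1,3,4], [2,3,4]

so the chain groups are C_0 ≅ Z^4, C_1 ≅ Z^6, C_2 ≅ Z^4.

∂_1: C_1 → C_0 maps an edge to its endpoints' difference, ∂[p,q] = q − p. For instance
  ∂[1,4] = [4] − [1].
This gives a 4×6 integer matrix of rank 3; reducing to Smith normal form yields diagonal entries (1,1,1).

The boundary map ∂_2: C_2 → C_1 maps a triangle to the signed sum of its edges. For instance
  ∂[1,2,4] = [2,4] − [1,4] + [1,2],
  ∂[1,2,3] = [2,3] − [1,3] + [1,2].
The 6×4 boundary matrix has rank 3 and Smith normal form diag(1,1,1).

Computing H_k = (kernel of ∂_k) / (image of ∂_{k+1}):

  H_2: rank ker ∂_2 − rank ∂_3 = (4 − 3) − 0 = 1, and there is no ∂_3, so H_2 ≅ Z.

(K is a triangulation of the 2-sphere S^2.)

H_2 ≅ Z.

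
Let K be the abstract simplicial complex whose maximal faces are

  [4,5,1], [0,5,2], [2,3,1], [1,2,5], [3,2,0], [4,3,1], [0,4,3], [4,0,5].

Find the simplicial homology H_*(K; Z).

H_0 = Z,  H_1 = 0,  H_2 = Z.

K has 6 vertices, 12 edges, 8 triangles.
rank ∂_0 = 0, rank ∂_1 = 5 ⇒ b_0 = 6 − 0 − 5 = 1; all invariant factors of ∂_1 are 1 so no torsion. So H_0 = Z.
rank ∂_1 = 5, rank ∂_2 = 7 ⇒ b_1 = 12 − 5 − 7 = 0; all invariant factors of ∂_2 are 1 so no torsion. So H_1 = 0.
rank ∂_2 = 7, rank ∂_3 = 0 ⇒ b_2 = 8 − 7 − 0 = 1. So H_2 = Z.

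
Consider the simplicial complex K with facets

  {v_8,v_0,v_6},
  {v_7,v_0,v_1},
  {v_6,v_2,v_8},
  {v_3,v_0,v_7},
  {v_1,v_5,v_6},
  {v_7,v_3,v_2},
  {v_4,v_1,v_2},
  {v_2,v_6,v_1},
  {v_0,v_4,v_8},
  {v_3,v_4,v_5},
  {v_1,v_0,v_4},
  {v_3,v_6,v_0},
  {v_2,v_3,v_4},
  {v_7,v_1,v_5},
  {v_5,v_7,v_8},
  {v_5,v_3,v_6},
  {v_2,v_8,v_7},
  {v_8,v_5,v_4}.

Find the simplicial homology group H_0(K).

H_0 = Z.

Order the vertices as v_0 < v_1 < v_2 < v_3 < v_4 < v_5 < v_6 < v_7 < v_8. Listing each simplex with vertices in this order, K has dimension 2 with simplices:

  0-simplices (9): [v_0], [v_1], [v_2], [v_3], [v_4], [v_5], [v_6], [v_7], [v_8]
  1-simplices (27): (27 of them)
  2-simplices (18): (18 of them)

giving chain groups C_0 ≅ Z^9, C_1 ≅ Z^27, C_2 ≅ Z^18.

Boundary ∂_1: C_1 → C_0 sends each edge [p,q] (with p < q) to q − p. For instance
  ∂[v_1,v_2] = [v_2] − [v_1].
This gives a 9×27 integer matrix of rank 8; reducing to Smith normal form yields diagonal entries (1,1,1,1,1,1,1,1).

Boundary ∂_2: C_2 → C_1 maps a triangle to the signed sum of its edges. For instance
  ∂[v_0,v_4,v_8] = [v_4,v_8] − [v_0,v_8] + [v_0,v_4],
  ∂[v_0,v_3,v_7] = [v_3,v_7] − [v_0,v_7] + [v_0,v_3].
The resulting 27×18 matrix has rank 17, and its Smith normal form has invariant factors (1,1,1,1,1,1,1,1,1,1,1,1,1,1,1,1,1).

Computing H_k = (kernel of ∂_k) / (image of ∂_{k+1}):

  H_0: rank C_0 − rank ∂_1 = 9 − 8 = 1, and the invariant factors of ∂_1 are all 1, so H_0 = Z.

(K is a triangulation of the torus T^2.)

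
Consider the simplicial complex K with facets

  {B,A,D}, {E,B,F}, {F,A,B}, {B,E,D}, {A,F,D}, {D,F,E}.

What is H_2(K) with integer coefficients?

H_2 ≅ Z.

Order the vertices as A < B < D < E < F. Listing each simplex with vertices in this order, K has dimension 2 with simplices:

  0-simplices (5): A, B, D, E, F
  1-simplices (9): AB, AD, AF, BD, BE, BF, DE, DF, EF
  2-simplices (6): ABD, ABF, ADF, BDE, BEF, DEF

so the chain groups are C_0 ≅ Z^5, C_1 ≅ Z^9, C_2 ≅ Z^6.

Boundary ∂_1: C_1 → C_0 maps an edge to its endpoints' difference, ∂[p,q] = q − p.
The resulting 5×9 matrix has rank 4, and its Smith normal form has invariant factors (1,1,1,1).

Boundary ∂_2: C_2 → C_1 maps a triangle to the signed sum of its edges. For instance
  ∂ABF = BF − AF + AB,
  ∂BDE = DE − BE + BD.
The resulting 9×6 matrix has rank 5, and its Smith normal form has invariant factors (1,1,1,1,1).

Reading off H_k = ker ∂_k / im ∂_{k+1}:

  H_2: rank ker ∂_2 − rank ∂_3 = (6 − 5) − 0 = 1, and there is no ∂_3, so H_2 ≅ Z.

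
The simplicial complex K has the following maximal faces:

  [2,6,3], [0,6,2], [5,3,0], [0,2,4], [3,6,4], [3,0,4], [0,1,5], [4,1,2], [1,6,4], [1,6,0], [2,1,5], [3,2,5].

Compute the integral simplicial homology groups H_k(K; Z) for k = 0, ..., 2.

H_0 ≅ Z,  H_1 ≅ Z/2,  H_2 = 0.

K has 7 vertices, 18 edges, 12 triangles.
rank ∂_0 = 0, rank ∂_1 = 6 ⇒ b_0 = 7 − 0 − 6 = 1; all invariant factors of ∂_1 are 1 so no torsion. So H_0 ≅ Z.
rank ∂_1 = 6, rank ∂_2 = 12 ⇒ b_1 = 18 − 6 − 12 = 0; ∂_2 has invariant factor(s) [2] giving torsion. So H_1 ≅ Z/2.
rank ∂_2 = 12, rank ∂_3 = 0 ⇒ b_2 = 12 − 12 − 0 = 0. So H_2 ≅ 0.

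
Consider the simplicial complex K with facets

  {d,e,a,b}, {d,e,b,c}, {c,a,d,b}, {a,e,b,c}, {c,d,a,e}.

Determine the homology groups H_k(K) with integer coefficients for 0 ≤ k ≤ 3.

H_0 = Z,  H_1 = 0,  H_2 = 0,  H_3 = Z.

Take the total order a < b < c < d < e on the vertex set. Then K (dimension 3) consists of the simplices:

  0-simplices (5): a, b, c, d, e
  1-simplices (10): ab, ac, ad, ae, bc, bd, be, cd, ce, de
  2-simplices (10): abc, abd, abe, acd, ace, ade, bcd, bce, bde, cde
  3-simplices (5): abcd, abce, abde, acde, bcde

so the chain groups are C_0 ≅ Z^5, C_1 ≅ Z^10, C_2 ≅ Z^10, C_3 ≅ Z^5.

∂_1: C_1 → C_0 sends each edge [p,q] (with p < q) to q − p.
This gives a 5×10 integer matrix of rank 4; reducing to Smith normal form yields diagonal entries (1,1,1,1).

The boundary map ∂_2: C_2 → C_1 acts by ∂[p,q,r] = [q,r] − [p,r] + [p,q]. For instance
  ∂ace = ce − ae + ac,
  ∂bce = ce − be + bc.
As a 10×10 matrix over Z this has rank 6, with invariant factors (1,1,1,1,1,1).

Boundary ∂_3: C_3 → C_2 sends each 3-simplex σ to the alternating sum Σ_i (−1)^i (σ with its i-th vertex removed). For instance
  ∂abde = bde − ade + abe − abd,
  ∂acde = cde − ade + ace − acd.
The 10×5 boundary matrix has rank 4 and Smith normal form diag(1,1,1,1).

Now H_k = ker ∂_k / im ∂_{k+1}, so:

  H_0: rank C_0 − rank ∂_1 = 5 − 4 = 1, and the invariant factors of ∂_1 are all 1, so H_0 ≅ Z.
  H_1: rank ker ∂_1 − rank ∂_2 = (10 − 4) − 6 = 0, and the invariant factors of ∂_2 are all 1, so H_1 ≅ 0.
  H_2: rank ker ∂_2 − rank ∂_3 = (10 − 6) − 4 = 0, and the invariant factors of ∂_3 are all 1, so H_2 ≅ 0.
  H_3: rank ker ∂_3 − rank ∂_4 = (5 − 4) − 0 = 1, and there is no ∂_4, so H_3 ≅ Z.

As a check, the Euler characteristic is 5 − 10 + 10 − 5 = 0, which agrees with 1 − 0 + 0 − 1 = 0.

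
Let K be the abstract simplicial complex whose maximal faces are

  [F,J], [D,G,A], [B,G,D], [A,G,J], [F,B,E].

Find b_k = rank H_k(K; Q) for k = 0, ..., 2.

K has 7 vertices, 11 edges, 4 triangles.
rank ∂_0 = 0, rank ∂_1 = 6 ⇒ b_0 = 7 − 0 − 6 = 1; all invariant factors of ∂_1 are 1 so no torsion. So H_0 = Z.
rank ∂_1 = 6, rank ∂_2 = 4 ⇒ b_1 = 11 − 6 − 4 = 1; all invariant factors of ∂_2 are 1 so no torsion. So H_1 = Z.
rank ∂_2 = 4, rank ∂_3 = 0 ⇒ b_2 = 4 − 4 − 0 = 0. So H_2 = 0.

b_0 = 1, b_1 = 1, b_2 = 0.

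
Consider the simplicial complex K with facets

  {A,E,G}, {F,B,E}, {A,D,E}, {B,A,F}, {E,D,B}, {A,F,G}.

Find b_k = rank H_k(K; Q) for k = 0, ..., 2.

Fix the vertex order A < B < D < E < F < G and write every simplex with vertices in increasing order. Then dim K = 2 and the simplices of K are:

  0-simplices (6): A, B, D, E, F, G
  1-simplices (12): AB, AD, AE, AF, AG, BD, BE, BF, DE, EF, EG, FG
  2-simplices (6): ABF, ADE, AEG, AFG, BDE, BEF

so the chain groups are C_0 ≅ Z^6, C_1 ≅ Z^12, C_2 ≅ Z^6.

∂_1: C_1 → C_0 sends each edge [p,q] (with p < q) to q − p. For instance
  ∂EG = G − E.
As a 6×12 matrix over Z this has rank 5, with invariant factors (1,1,1,1,1).

Boundary ∂_2: C_2 → C_1 maps a triangle to the signed sum of its edges. For instance
  ∂AFG = FG − AG + AF,
  ∂AEG = EG − AG + AE.
The resulting 12×6 matrix has rank 6, and its Smith normal form has invariant factors (1,1,1,1,1,1).

From H_k ≅ ker(∂_k) / im(∂_{k+1}) we obtain:

  H_0: rank C_0 − rank ∂_1 = 6 − 5 = 1, and the invariant factors of ∂_1 are all 1, so H_0 ≅ Z.
  H_1: rank ker ∂_1 − rank ∂_2 = (12 − 5) − 6 = 1, and the invariant factors of ∂_2 are all 1, so H_1 ≅ Z.
  H_2: rank ker ∂_2 − rank ∂_3 = (6 − 6) − 0 = 0, and there is no ∂_3, so H_2 ≅ 0.

As a check, the Euler characteristic is 6 − 12 + 6 = 0, which agrees with 1 − 1 + 0 = 0.

Hence the Betti numbers are b_0 = 1, b_1 = 1, b_2 = 0.

b_0 = 1, b_1 = 1, b_2 = 0.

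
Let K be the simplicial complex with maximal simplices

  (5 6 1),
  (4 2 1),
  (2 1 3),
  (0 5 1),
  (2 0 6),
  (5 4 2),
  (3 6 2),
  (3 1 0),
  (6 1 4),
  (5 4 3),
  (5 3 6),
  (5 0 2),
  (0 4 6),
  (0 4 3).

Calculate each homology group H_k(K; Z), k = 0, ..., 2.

H_0 = Z,  H_1 = Z^2,  H_2 = Z.

Order the vertices as 0 < 1 < 2 < 3 < 4 < 5 < 6. Listing each simplex with vertices in this order, K has dimension 2 with simplices:

  0-simplices (7): [0], [1], [2], [3], [4], [5], [6]
  1-simplices (21): [0,1], [0,2], [0,3], [0,4], [0,5], [0,6], [1,2], [1,3], [1,4], [1,5], [1,6], [2,3], [2,4], [2,5], [2,6], [3,4], [3,5], [3,6], [4,5], [4,6], [5,6]
  2-simplices (14): [0,1,3], [0,1,5], [0,2,5], [0,2,6], [0,3,4], [0,4,6], [1,2,3], [1,2,4], [1,4,6], [1,5,6], [2,3,6], [2,4,5], [3,4,5], [3,5,6]

so the chain groups are C_0 ≅ Z^7, C_1 ≅ Z^21, C_2 ≅ Z^14.

Boundary ∂_1: C_1 → C_0 sends each edge [p,q] (with p < q) to q − p. For instance
  ∂[4,6] = [6] − [4].
As a 7×21 matrix over Z this has rank 6, with invariant factors (1,1,1,1,1,1).

Boundary ∂_2: C_2 → C_1 acts by ∂[p,q,r] = [q,r] − [p,r] + [p,q]. For instance
  ∂[1,5,6] = [5,6] − [1,6] + [1,5],
  ∂[3,4,5] = [4,5] − [3,5] + [3,4].
The resulting 21×14 matrix has rank 13, and its Smith normal form has invariant factors (1,1,1,1,1,1,1,1,1,1,1,1,1).

From H_k ≅ ker(∂_k) / im(∂_{k+1}) we obtain:

  H_0: rank C_0 − rank ∂_1 = 7 − 6 = 1, and the invariant factors of ∂_1 are all 1, so H_0 = Z.
  H_1: rank ker ∂_1 − rank ∂_2 = (21 − 6) − 13 = 2, and the invariant factors of ∂_2 are all 1, so H_1 = Z^2.
  H_2: rank ker ∂_2 − rank ∂_3 = (14 − 13) − 0 = 1, and there is no ∂_3, so H_2 = Z.

As a check, the Euler characteristic is 7 − 21 + 14 = 0, which agrees with 1 − 2 + 1 = 0.
(K is a triangulation of the torus T^2.)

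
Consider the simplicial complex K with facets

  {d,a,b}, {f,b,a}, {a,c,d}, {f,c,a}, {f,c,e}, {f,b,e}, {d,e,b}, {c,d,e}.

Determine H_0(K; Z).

We work with the vertex ordering a < b < c < d < e < f. The simplices of K, each written with vertices in increasing order, are:

  0-simplices (6): a, b, c, d, e, f
  1-simplices (12): ab, ac, ad, af, bd, be, bf, cd, ce, cf, de, ef
  2-simplices (8): abd, abf, acd, acf, bde, bef, cde, cef

giving chain groups C_0 ≅ Z^6, C_1 ≅ Z^12, C_2 ≅ Z^8.

Boundary ∂_1: C_1 → C_0 maps an edge to its endpoints' difference, ∂[p,q] = q − p.
The resulting 6×12 matrix has rank 5, and its Smith normal form has invariant factors (1,1,1,1,1).

The boundary map ∂_2: C_2 → C_1 maps a triangle to the signed sum of its edges. For instance
  ∂acf = cf − af + ac,
  ∂acd = cd − ad + ac.
The resulting 12×8 matrix has rank 7, and its Smith normal form has invariant factors (1,1,1,1,1,1,1).

Computing H_k = (kernel of ∂_k) / (image of ∂_{k+1}):

  H_0: rank C_0 − rank ∂_1 = 6 − 5 = 1, and the invariant factors of ∂_1 are all 1, so H_0 ≅ Z.

H_0 = Z.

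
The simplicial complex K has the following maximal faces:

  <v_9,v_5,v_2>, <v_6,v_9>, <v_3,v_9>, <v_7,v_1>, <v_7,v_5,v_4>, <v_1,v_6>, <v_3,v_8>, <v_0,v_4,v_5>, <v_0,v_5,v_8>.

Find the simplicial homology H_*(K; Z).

K has 10 vertices, 15 edges, 4 triangles.
rank ∂_0 = 0, rank ∂_1 = 9 ⇒ b_0 = 10 − 0 − 9 = 1; all invariant factors of ∂_1 are 1 so no torsion. So H_0 = Z.
rank ∂_1 = 9, rank ∂_2 = 4 ⇒ b_1 = 15 − 9 − 4 = 2; all invariant factors of ∂_2 are 1 so no torsion. So H_1 = Z^2.
rank ∂_2 = 4, rank ∂_3 = 0 ⇒ b_2 = 4 − 4 − 0 = 0. So H_2 = 0.

H_0 ≅ Z,  H_1 ≅ Z^2,  H_2 = 0.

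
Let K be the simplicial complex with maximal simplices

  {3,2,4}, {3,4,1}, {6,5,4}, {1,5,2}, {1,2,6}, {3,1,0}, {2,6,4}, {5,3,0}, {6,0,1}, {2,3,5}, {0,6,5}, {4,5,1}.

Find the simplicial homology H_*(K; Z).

H_0 ≅ Z,  H_1 ≅ Z/2,  H_2 = 0.

Take the total order 0 < 1 < 2 < 3 < 4 < 5 < 6 on the vertex set. Then K (dimension 2) consists of the simplices:

  0-simplices (7): [0], [1], [2], [3], [4], [5], [6]
  1-simplices (18): [0,1], [0,3], [0,5], [0,6], [1,2], [1,3], [1,4], [1,5], [1,6], [2,3], [2,4], [2,5], [2,6], [3,4], [3,5], [4,5], [4,6], [5,6]
  2-simplices (12): [0,1,3], [0,1,6], [0,3,5], [0,5,6], [1,2,5], [1,2,6], [1,3,4], [1,4,5], [2,3,4], [2,3,5], [2,4,6], [4,5,6]

so the chain groups are C_0 ≅ Z^7, C_1 ≅ Z^18, C_2 ≅ Z^12.

∂_1: C_1 → C_0 maps an edge to its endpoints' difference, ∂[p,q] = q − p.
The 7×18 boundary matrix has rank 6 and Smith normal form diag(1,1,1,1,1,1).

Boundary ∂_2: C_2 → C_1 maps a triangle to the signed sum of its edges. For instance
  ∂[0,1,6] = [1,6] − [0,6] + [0,1],
  ∂[0,5,6] = [5,6] − [0,6] + [0,5].
This gives a 18×12 integer matrix of rank 12; reducing to Smith normal form yields diagonal entries (1,1,1,1,1,1,1,1,1,1,1,2).

Now H_k = ker ∂_k / im ∂_{k+1}, so:

  H_0: rank C_0 − rank ∂_1 = 7 − 6 = 1, and the invariant factors of ∂_1 are all 1, so H_0 ≅ Z.
  H_1: rank ker ∂_1 − rank ∂_2 = (18 − 6) − 12 = 0, and ∂_2 has invariant factor 2 > 1, so H_1 ≅ Z/2.
  H_2: rank ker ∂_2 − rank ∂_3 = (12 − 12) − 0 = 0, and there is no ∂_3, so H_2 ≅ 0.

As a check, the Euler characteristic is 7 − 18 + 12 = 1, which agrees with 1 − 0 + 0 = 1.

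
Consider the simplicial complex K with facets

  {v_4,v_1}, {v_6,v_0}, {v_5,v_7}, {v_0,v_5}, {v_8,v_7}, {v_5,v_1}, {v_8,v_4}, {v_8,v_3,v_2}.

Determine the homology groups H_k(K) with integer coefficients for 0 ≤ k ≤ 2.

H_0 ≅ Z,  H_1 ≅ Z,  H_2 = 0.

Order the vertices as v_0 < v_1 < v_2 < v_3 < v_4 < v_5 < v_6 < v_7 < v_8. Listing each simplex with vertices in this order, K has dimension 2 with simplices:

  0-simplices (9): [v_0], [v_1], [v_2], [v_3], [v_4], [v_5], [v_6], [v_7], [v_8]
  1-simplices (10): [v_0,v_5], [v_0,v_6], [v_1,v_4], [v_1,v_5], [v_2,v_3], [v_2,v_8], [v_3,v_8], [v_4,v_8], [v_5,v_7], [v_7,v_8]
  2-simplices (1): [v_2,v_3,v_8]

Hence C_0 ≅ Z^9, C_1 ≅ Z^10, C_2 ≅ Z^1.

Boundary ∂_1: C_1 → C_0 sends each edge [p,q] (with p < q) to q − p. For instance
  ∂[v_4,v_8] = [v_8] − [v_4].
This gives a 9×10 integer matrix of rank 8; reducing to Smith normal form yields diagonal entries (1,1,1,1,1,1,1,1).

Boundary ∂_2: C_2 → C_1 sends each 2-simplex [p,q,r] to [q,r] − [p,r] + [p,q]. For instance
  ∂[v_2,v_3,v_8] = [v_3,v_8] − [v_2,v_8] + [v_2,v_3].
The 10×1 boundary matrix has rank 1 and Smith normal form diag(1).

Computing H_k = (kernel of ∂_k) / (image of ∂_{k+1}):

  H_0: rank C_0 − rank ∂_1 = 9 − 8 = 1, and the invariant factors of ∂_1 are all 1, so H_0 ≅ Z.
  H_1: rank ker ∂_1 − rank ∂_2 = (10 − 8) − 1 = 1, and the invariant factors of ∂_2 are all 1, so H_1 ≅ Z.
  H_2: rank ker ∂_2 − rank ∂_3 = (1 − 1) − 0 = 0, and there is no ∂_3, so H_2 ≅ 0.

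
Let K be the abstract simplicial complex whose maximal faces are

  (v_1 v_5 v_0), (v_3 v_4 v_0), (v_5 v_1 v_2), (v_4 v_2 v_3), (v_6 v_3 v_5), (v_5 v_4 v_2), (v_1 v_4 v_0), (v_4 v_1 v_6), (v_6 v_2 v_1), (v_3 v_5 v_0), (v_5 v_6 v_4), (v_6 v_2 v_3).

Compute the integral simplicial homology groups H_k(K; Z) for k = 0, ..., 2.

H_0 ≅ Z,  H_1 ≅ Z/2,  H_2 = 0.

Take the total order v_0 < v_1 < v_2 < v_3 < v_4 < v_5 < v_6 on the vertex set. Then K (dimension 2) consists of the simplices:

  0-simplices (7): [v_0], [v_1], [v_2], [v_3], [v_4], [v_5], [v_6]
  1-simplices (18): (18 of them)
  2-simplices (12): (12 of them)

Hence C_0 ≅ Z^7, C_1 ≅ Z^18, C_2 ≅ Z^12.

Boundary ∂_1: C_1 → C_0 sends each edge [p,q] (with p < q) to q − p. For instance
  ∂[v_1,v_4] = [v_4] − [v_1].
This gives a 7×18 integer matrix of rank 6; reducing to Smith normal form yields diagonal entries (1,1,1,1,1,1).

The boundary map ∂_2: C_2 → C_1 sends each 2-simplex [p,q,r] to [q,r] − [p,r] + [p,q]. For instance
  ∂[v_0,v_1,v_4] = [v_1,v_4] − [v_0,v_4] + [v_0,v_1],
  ∂[v_0,v_3,v_5] = [v_3,v_5] − [v_0,v_5] + [v_0,v_3].
As a 18×12 matrix over Z this has rank 12, with invariant factors (1,1,1,1,1,1,1,1,1,1,1,2).

Computing H_k = (kernel of ∂_k) / (image of ∂_{k+1}):

  H_0: rank C_0 − rank ∂_1 = 7 − 6 = 1, and the invariant factors of ∂_1 are all 1, so H_0 ≅ Z.
  H_1: rank ker ∂_1 − rank ∂_2 = (18 − 6) − 12 = 0, and ∂_2 has invariant factor 2 > 1, so H_1 ≅ Z/2.
  H_2: rank ker ∂_2 − rank ∂_3 = (12 − 12) − 0 = 0, and there is no ∂_3, so H_2 ≅ 0.

(K is a triangulation of the real projective plane RP^2.)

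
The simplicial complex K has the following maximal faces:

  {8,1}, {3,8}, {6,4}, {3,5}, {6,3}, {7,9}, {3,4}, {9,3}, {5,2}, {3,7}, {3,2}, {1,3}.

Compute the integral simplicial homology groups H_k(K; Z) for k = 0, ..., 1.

Take the total order 1 < 2 < 3 < 4 < 5 < 6 < 7 < 8 < 9 on the vertex set. Then K (dimension 1) consists of the simplices:

  0-simplices (9): [1], [2], [3], [4], [5], [6], [7], [8], [9]
  1-simplices (12): [1,3], [1,8], [2,3], [2,5], [3,4], [3,5], [3,6], [3,7], [3,8], [3,9], [4,6], [7,9]

so the chain groups are C_0 ≅ Z^9, C_1 ≅ Z^12.

The boundary map ∂_1: C_1 → C_0 sends each edge [p,q] (with p < q) to q − p.
The 9×12 boundary matrix has rank 8 and Smith normal form diag(1,1,1,1,1,1,1,1).

Now H_k = ker ∂_k / im ∂_{k+1}, so:

  H_0: rank C_0 − rank ∂_1 = 9 − 8 = 1, and the invariant factors of ∂_1 are all 1, so H_0 ≅ Z.
  H_1: rank ker ∂_1 − rank ∂_2 = (12 − 8) − 0 = 4, and there is no ∂_2, so H_1 ≅ Z^4.

H_0 = Z,  H_1 = Z^4.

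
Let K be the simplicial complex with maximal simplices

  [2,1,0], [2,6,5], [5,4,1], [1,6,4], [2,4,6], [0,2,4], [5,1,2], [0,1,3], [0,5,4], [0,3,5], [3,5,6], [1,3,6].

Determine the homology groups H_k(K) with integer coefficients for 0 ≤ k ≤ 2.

H_0 = Z,  H_1 = Z/2,  H_2 = 0.

Order the vertices as 0 < 1 < 2 < 3 < 4 < 5 < 6. Listing each simplex with vertices in this order, K has dimension 2 with simplices:

  0-simplices (7): [0], [1], [2], [3], [4], [5], [6]
  1-simplices (18): [0,1], [0,2], [0,3], [0,4], [0,5], [1,2], [1,3], [1,4], [1,5], [1,6], [2,4], [2,5], [2,6], [3,5], [3,6], [4,5], [4,6], [5,6]
  2-simplices (12): [0,1,2], [0,1,3], [0,2,4], [0,3,5], [0,4,5], [1,2,5], [1,3,6], [1,4,5], [1,4,6], [2,4,6], [2,5,6], [3,5,6]

so the chain groups are C_0 ≅ Z^7, C_1 ≅ Z^18, C_2 ≅ Z^12.

Boundary ∂_1: C_1 → C_0 sends each edge [p,q] (with p < q) to q − p.
As a 7×18 matrix over Z this has rank 6, with invariant factors (1,1,1,1,1,1).

Boundary ∂_2: C_2 → C_1 maps a triangle to the signed sum of its edges. For instance
  ∂[2,5,6] = [5,6] − [2,6] + [2,5],
  ∂[2,4,6] = [4,6] − [2,6] + [2,4].
This gives a 18×12 integer matrix of rank 12; reducing to Smith normal form yields diagonal entries (1,1,1,1,1,1,1,1,1,1,1,2).

Now H_k = ker ∂_k / im ∂_{k+1}, so:

  H_0: rank C_0 − rank ∂_1 = 7 − 6 = 1, and the invariant factors of ∂_1 are all 1, so H_0 ≅ Z.
  H_1: rank ker ∂_1 − rank ∂_2 = (18 − 6) − 12 = 0, and ∂_2 has invariant factor 2 > 1, so H_1 ≅ Z/2.
  H_2: rank ker ∂_2 − rank ∂_3 = (12 − 12) − 0 = 0, and there is no ∂_3, so H_2 ≅ 0.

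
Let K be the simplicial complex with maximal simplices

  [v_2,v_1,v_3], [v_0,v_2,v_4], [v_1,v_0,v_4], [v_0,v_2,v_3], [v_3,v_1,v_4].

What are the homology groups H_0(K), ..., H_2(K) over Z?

H_0 = Z,  H_1 = Z,  H_2 = 0.

We work with the vertex ordering v_0 < v_1 < v_2 < v_3 < v_4. The simplices of K, each written with vertices in increasing order, are:

  0-simplices (5): [v_0], [v_1], [v_2], [v_3], [v_4]
  1-simplices (10): [v_0,v_1], [v_0,v_2], [v_0,v_3], [v_0,v_4], [v_1,v_2], [v_1,v_3], [v_1,v_4], [v_2,v_3], [v_2,v_4], [v_3,v_4]
  2-simplices (5): [v_0,v_1,v_4], [v_0,v_2,v_3], [v_0,v_2,v_4], [v_1,v_2,v_3], [v_1,v_3,v_4]

so the chain groups are C_0 ≅ Z^5, C_1 ≅ Z^10, C_2 ≅ Z^5.

∂_1: C_1 → C_0 is given by ∂[p,q] = [q] − [p].
The resulting 5×10 matrix has rank 4, and its Smith normal form has invariant factors (1,1,1,1).

∂_2: C_2 → C_1 acts by ∂[p,q,r] = [q,r] − [p,r] + [p,q]. For instance
  ∂[v_0,v_1,v_4] = [v_1,v_4] − [v_0,v_4] + [v_0,v_1],
  ∂[v_1,v_2,v_3] = [v_2,v_3] − [v_1,v_3] + [v_1,v_2].
The 10×5 boundary matrix has rank 5 and Smith normal form diag(1,1,1,1,1).

Computing H_k = (kernel of ∂_k) / (image of ∂_{k+1}):

  H_0: rank C_0 − rank ∂_1 = 5 − 4 = 1, and the invariant factors of ∂_1 are all 1, so H_0 ≅ Z.
  H_1: rank ker ∂_1 − rank ∂_2 = (10 − 4) − 5 = 1, and the invariant factors of ∂_2 are all 1, so H_1 ≅ Z.
  H_2: rank ker ∂_2 − rank ∂_3 = (5 − 5) − 0 = 0, and there is no ∂_3, so H_2 ≅ 0.

As a check, the Euler characteristic is 5 − 10 + 5 = 0, which agrees with 1 − 1 + 0 = 0.
(K is a triangulation of the Möbius band.)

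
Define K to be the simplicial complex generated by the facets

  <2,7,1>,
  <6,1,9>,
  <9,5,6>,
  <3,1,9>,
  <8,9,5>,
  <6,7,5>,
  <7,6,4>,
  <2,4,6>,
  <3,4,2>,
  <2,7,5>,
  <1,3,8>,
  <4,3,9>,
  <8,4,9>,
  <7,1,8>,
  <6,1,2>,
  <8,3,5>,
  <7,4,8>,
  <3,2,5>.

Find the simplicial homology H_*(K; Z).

H_0 ≅ Z,  H_1 ≅ Z ⊕ Z/2Z,  H_2 = 0.

Take the total order 1 < 2 < 3 < 4 < 5 < 6 < 7 < 8 < 9 on the vertex set. Then K (dimension 2) consists of the simplices:

  0-simplices (9): [1], [2], [3], [4], [5], [6], [7], [8], [9]
  1-simplices (27): (27 of them)
  2-simplices (18): [1,2,6], [1,2,7], [1,3,8], [1,3,9], [1,6,9], [1,7,8], [2,3,4], [2,3,5], [2,4,6], [2,5,7], [3,4,9], [3,5,8], [4,6,7], [4,7,8], [4,8,9], [5,6,7], [5,6,9], [5,8,9]

giving chain groups C_0 ≅ Z^9, C_1 ≅ Z^27, C_2 ≅ Z^18.

∂_1: C_1 → C_0 maps an edge to its endpoints' difference, ∂[p,q] = q − p.
As a 9×27 matrix over Z this has rank 8, with invariant factors (1,1,1,1,1,1,1,1).

Boundary ∂_2: C_2 → C_1 acts by ∂[p,q,r] = [q,r] − [p,r] + [p,q]. For instance
  ∂[1,3,8] = [3,8] − [1,8] + [1,3],
  ∂[2,3,5] = [3,5] − [2,5] + [2,3].
The resulting 27×18 matrix has rank 18, and its Smith normal form has invariant factors (1,1,1,1,1,1,1,1,1,1,1,1,1,1,1,1,1,2).

Computing H_k = (kernel of ∂_k) / (image of ∂_{k+1}):

  H_0: rank C_0 − rank ∂_1 = 9 − 8 = 1, and the invariant factors of ∂_1 are all 1, so H_0 = Z.
  H_1: rank ker ∂_1 − rank ∂_2 = (27 − 8) − 18 = 1, and ∂_2 has invariant factor 2 > 1, so H_1 = Z ⊕ Z/2Z.
  H_2: rank ker ∂_2 − rank ∂_3 = (18 − 18) − 0 = 0, and there is no ∂_3, so H_2 = 0.

(K is a triangulation of the Klein bottle.)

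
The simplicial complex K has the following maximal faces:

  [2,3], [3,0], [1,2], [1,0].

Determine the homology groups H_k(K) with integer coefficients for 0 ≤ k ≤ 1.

Order the vertices as 0 < 1 < 2 < 3. Listing each simplex with vertices in this order, K has dimension 1 with simplices:

  0-simplices (4): [0], [1], [2], [3]
  1-simplices (4): [0,1], [0,3], [1,2], [2,3]

giving chain groups C_0 ≅ Z^4, C_1 ≅ Z^4.

∂_1: C_1 → C_0 maps an edge to its endpoints' difference, ∂[p,q] = q − p.
The resulting 4×4 matrix has rank 3, and its Smith normal form has invariant factors (1,1,1).

Reading off H_k = ker ∂_k / im ∂_{k+1}:

  H_0: rank C_0 − rank ∂_1 = 4 − 3 = 1, and the invariant factors of ∂_1 are all 1, so H_0 = Z.
  H_1: rank ker ∂_1 − rank ∂_2 = (4 − 3) − 0 = 1, and there is no ∂_2, so H_1 = Z.

H_0 = Z,  H_1 = Z.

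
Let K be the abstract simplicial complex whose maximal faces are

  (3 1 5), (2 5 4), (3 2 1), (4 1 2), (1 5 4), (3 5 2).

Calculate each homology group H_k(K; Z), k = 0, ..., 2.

H_0 = Z,  H_1 = 0,  H_2 = Z.

Take the total order 1 < 2 < 3 < 4 < 5 on the vertex set. Then K (dimension 2) consists of the simplices:

  0-simplices (5): [1], [2], [3], [4], [5]
  1-simplices (9): [1,2], [1,3], [1,4], [1,5], [2,3], [2,4], [2,5], [3,5], [4,5]
  2-simplices (6): [1,2,3], [1,2,4], [1,3,5], [1,4,5], [2,3,5], [2,4,5]

Hence C_0 ≅ Z^5, C_1 ≅ Z^9, C_2 ≅ Z^6.

∂_1: C_1 → C_0 sends each edge [p,q] (with p < q) to q − p. For instance
  ∂[3,5] = [5] − [3].
The resulting 5×9 matrix has rank 4, and its Smith normal form has invariant factors (1,1,1,1).

∂_2: C_2 → C_1 sends each 2-simplex [p,q,r] to [q,r] − [p,r] + [p,q]. For instance
  ∂[2,3,5] = [3,5] − [2,5] + [2,3],
  ∂[1,3,5] = [3,5] − [1,5] + [1,3].
This gives a 9×6 integer matrix of rank 5; reducing to Smith normal form yields diagonal entries (1,1,1,1,1).

From H_k ≅ ker(∂_k) / im(∂_{k+1}) we obtain:

  H_0: rank C_0 − rank ∂_1 = 5 − 4 = 1, and the invariant factors of ∂_1 are all 1, so H_0 ≅ Z.
  H_1: rank ker ∂_1 − rank ∂_2 = (9 − 4) − 5 = 0, and the invariant factors of ∂_2 are all 1, so H_1 ≅ 0.
  H_2: rank ker ∂_2 − rank ∂_3 = (6 − 5) − 0 = 1, and there is no ∂_3, so H_2 ≅ Z.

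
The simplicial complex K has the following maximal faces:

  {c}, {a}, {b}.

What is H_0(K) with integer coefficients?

K has 3 vertices.
rank ∂_0 = 0, rank ∂_1 = 0 ⇒ b_0 = 3 − 0 − 0 = 3. So H_0 ≅ Z^3.

H_0 ≅ Z^3.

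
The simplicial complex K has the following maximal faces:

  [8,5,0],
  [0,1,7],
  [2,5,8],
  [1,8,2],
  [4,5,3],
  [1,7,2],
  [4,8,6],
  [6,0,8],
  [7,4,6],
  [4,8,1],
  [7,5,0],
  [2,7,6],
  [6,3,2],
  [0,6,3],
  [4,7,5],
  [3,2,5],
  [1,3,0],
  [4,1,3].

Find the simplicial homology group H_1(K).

H_1 ≅ Z^2.

Take the total order 0 < 1 < 2 < 3 < 4 < 5 < 6 < 7 < 8 on the vertex set. Then K (dimension 2) consists of the simplices:

  0-simplices (9): [0], [1], [2], [3], [4], [5], [6], [7], [8]
  1-simplices (27): (27 of them)
  2-simplices (18): [0,1,3], [0,1,7], [0,3,6], [0,5,7], [0,5,8], [0,6,8], [1,2,7], [1,2,8], [1,3,4], [1,4,8], [2,3,5], [2,3,6], [2,5,8], [2,6,7], [3,4,5], [4,5,7], [4,6,7], [4,6,8]

giving chain groups C_0 ≅ Z^9, C_1 ≅ Z^27, C_2 ≅ Z^18.

The boundary map ∂_1: C_1 → C_0 is given by ∂[p,q] = [q] − [p]. For instance
  ∂[4,8] = [8] − [4].
As a 9×27 matrix over Z this has rank 8, with invariant factors (1,1,1,1,1,1,1,1).

Boundary ∂_2: C_2 → C_1 acts by ∂[p,q,r] = [q,r] − [p,r] + [p,q]. For instance
  ∂[4,5,7] = [5,7] − [4,7] + [4,5],
  ∂[1,3,4] = [3,4] − [1,4] + [1,3].
The resulting 27×18 matrix has rank 17, and its Smith normal form has invariant factors (1,1,1,1,1,1,1,1,1,1,1,1,1,1,1,1,1).

Reading off H_k = ker ∂_k / im ∂_{k+1}:

  H_1: rank ker ∂_1 − rank ∂_2 = (27 − 8) − 17 = 2, and the invariant factors of ∂_2 are all 1, so H_1 = Z^2.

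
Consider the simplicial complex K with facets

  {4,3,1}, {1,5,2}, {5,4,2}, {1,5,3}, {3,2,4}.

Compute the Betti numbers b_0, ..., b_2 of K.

We work with the vertex ordering 1 < 2 < 3 < 4 < 5. The simplices of K, each written with vertices in increasing order, are:

  0-simplices (5): [1], [2], [3], [4], [5]
  1-simplices (10): [1,2], [1,3], [1,4], [1,5], [2,3], [2,4], [2,5], [3,4], [3,5], [4,5]
  2-simplices (5): [1,2,5], [1,3,4], [1,3,5], [2,3,4], [2,4,5]

Hence C_0 ≅ Z^5, C_1 ≅ Z^10, C_2 ≅ Z^5.

∂_1: C_1 → C_0 sends each edge [p,q] (with p < q) to q − p.
This gives a 5×10 integer matrix of rank 4; reducing to Smith normal form yields diagonal entries (1,1,1,1).

∂_2: C_2 → C_1 maps a triangle to the signed sum of its edges. For instance
  ∂[1,2,5] = [2,5] − [1,5] + [1,2],
  ∂[2,3,4] = [3,4] − [2,4] + [2,3].
The resulting 10×5 matrix has rank 5, and its Smith normal form has invariant factors (1,1,1,1,1).

Computing H_k = (kernel of ∂_k) / (image of ∂_{k+1}):

  H_0: rank C_0 − rank ∂_1 = 5 − 4 = 1, and the invariant factors of ∂_1 are all 1, so H_0 = Z.
  H_1: rank ker ∂_1 − rank ∂_2 = (10 − 4) − 5 = 1, and the invariant factors of ∂_2 are all 1, so H_1 = Z.
  H_2: rank ker ∂_2 − rank ∂_3 = (5 − 5) − 0 = 0, and there is no ∂_3, so H_2 = 0.

As a check, the Euler characteristic is 5 − 10 + 5 = 0, which agrees with 1 − 1 + 0 = 0.

Hence the Betti numbers are b_0 = 1, b_1 = 1, b_2 = 0.

b_0 = 1, b_1 = 1, b_2 = 0.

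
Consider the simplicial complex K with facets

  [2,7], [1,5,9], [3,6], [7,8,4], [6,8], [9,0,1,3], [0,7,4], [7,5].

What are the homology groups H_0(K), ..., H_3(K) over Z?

H_0 = Z,  H_1 = Z^2,  H_2 = 0,  H_3 = 0.

We work with the vertex ordering 0 < 1 < 2 < 3 < 4 < 5 < 6 < 7 < 8 < 9. The simplices of K, each written with vertices in increasing order, are:

  0-simplices (10): [0], [1], [2], [3], [4], [5], [6], [7], [8], [9]
  1-simplices (17): [0,1], [0,3], [0,4], [0,7], [0,9], [1,3], [1,5], [1,9], [2,7], [3,6], [3,9], [4,7], [4,8], [5,7], [5,9], [6,8], [7,8]
  2-simplices (7): [0,1,3], [0,1,9], [0,3,9], [0,4,7], [1,3,9], [1,5,9], [4,7,8]
  3-simplices (1): [0,1,3,9]

Hence C_0 ≅ Z^10, C_1 ≅ Z^17, C_2 ≅ Z^7, C_3 ≅ Z^1.

∂_1: C_1 → C_0 sends each edge [p,q] (with p < q) to q − p. For instance
  ∂[7,8] = [8] − [7].
This gives a 10×17 integer matrix of rank 9; reducing to Smith normal form yields diagonal entries (1,1,1,1,1,1,1,1,1).

The boundary map ∂_2: C_2 → C_1 maps a triangle to the signed sum of its edges. For instance
  ∂[0,4,7] = [4,7] − [0,7] + [0,4],
  ∂[1,5,9] = [5,9] − [1,9] + [1,5].
As a 17×7 matrix over Z this has rank 6, with invariant factors (1,1,1,1,1,1).

Boundary ∂_3: C_3 → C_2 sends each 3-simplex σ to the alternating sum Σ_i (−1)^i (σ with its i-th vertex removed). For instance
  ∂[0,1,3,9] = [1,3,9] − [0,3,9] + [0,1,9] − [0,1,3].
This gives a 7×1 integer matrix of rank 1; reducing to Smith normal form yields diagonal entries (1).

Computing H_k = (kernel of ∂_k) / (image of ∂_{k+1}):

  H_0: rank C_0 − rank ∂_1 = 10 − 9 = 1, and the invariant factors of ∂_1 are all 1, so H_0 = Z.
  H_1: rank ker ∂_1 − rank ∂_2 = (17 − 9) − 6 = 2, and the invariant factors of ∂_2 are all 1, so H_1 = Z^2.
  H_2: rank ker ∂_2 − rank ∂_3 = (7 − 6) − 1 = 0, and the invariant factors of ∂_3 are all 1, so H_2 = 0.
  H_3: rank ker ∂_3 − rank ∂_4 = (1 − 1) − 0 = 0, and there is no ∂_4, so H_3 = 0.

As a check, the Euler characteristic is 10 − 17 + 7 − 1 = -1, which agrees with 1 − 2 + 0 − 0 = -1.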